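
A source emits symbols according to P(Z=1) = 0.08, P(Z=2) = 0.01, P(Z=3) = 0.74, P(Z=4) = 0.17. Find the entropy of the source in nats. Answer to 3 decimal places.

H(Z) = −Σ p·ln p.
  −(0.08)·ln(0.08) = 0.2021
  −(0.01)·ln(0.01) = 0.0461
  −(0.74)·ln(0.74) = 0.2228
  −(0.17)·ln(0.17) = 0.3012
Sum: 0.2021 + 0.0461 + 0.2228 + 0.3012 = 0.772 nats.

0.772 nats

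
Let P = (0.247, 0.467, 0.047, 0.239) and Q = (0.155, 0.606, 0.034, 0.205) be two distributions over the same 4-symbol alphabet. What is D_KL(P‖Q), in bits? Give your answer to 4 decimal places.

0.0654 bits

D(P‖Q) = Σ p·log₂(p/q).
  0.247·log₂(0.247/0.155) = 0.16604
  0.467·log₂(0.467/0.606) = -0.17554
  0.047·log₂(0.047/0.034) = 0.02195
  0.239·log₂(0.239/0.205) = 0.05291
D(P‖Q) = 0.0654 bits.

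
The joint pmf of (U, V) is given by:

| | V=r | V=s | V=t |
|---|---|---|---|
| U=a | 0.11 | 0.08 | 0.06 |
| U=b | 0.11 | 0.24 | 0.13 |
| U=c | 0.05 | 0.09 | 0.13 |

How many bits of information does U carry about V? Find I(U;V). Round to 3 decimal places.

0.058 bits

Marginals: p(U) = (0.2500, 0.4800, 0.2700), p(V) = (0.2700, 0.4100, 0.3200).
I(U;V) = Σ p(x,y)·log₂[p(x,y)/(p(x)p(y))].
  (a,r): 0.11·log₂(1.6296) = 0.0775
  (a,s): 0.08·log₂(0.7805) = -0.0286
  (a,t): 0.06·log₂(0.7500) = -0.0249
  (b,r): 0.11·log₂(0.8488) = -0.0260
  (b,s): 0.24·log₂(1.2195) = 0.0687
  (b,t): 0.13·log₂(0.8464) = -0.0313
  (c,r): 0.05·log₂(0.6859) = -0.0272
  (c,s): 0.09·log₂(0.8130) = -0.0269
  (c,t): 0.13·log₂(1.5046) = 0.0766
Sum = 0.058 bits.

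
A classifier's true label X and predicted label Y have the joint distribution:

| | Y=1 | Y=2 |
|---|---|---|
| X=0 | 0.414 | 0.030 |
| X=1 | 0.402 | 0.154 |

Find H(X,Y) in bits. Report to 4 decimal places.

1.6227 bits

H(X,Y) = −Σ p(x,y)·log₂ p(x,y) over all 4 cells.
  cell (0,1): −0.414·log₂0.414 = 0.52673
  cell (0,2): −0.030·log₂0.030 = 0.15177
  cell (1,1): −0.402·log₂0.402 = 0.52852
  cell (1,2): −0.154·log₂0.154 = 0.41565
Sum = 1.6227 bits.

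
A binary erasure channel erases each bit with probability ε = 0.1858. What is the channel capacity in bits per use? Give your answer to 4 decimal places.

0.8142 bits

Binary erasure channel: capacity C = 1 − ε.
C = 1 − 0.1858 = 0.8142 bits per channel use.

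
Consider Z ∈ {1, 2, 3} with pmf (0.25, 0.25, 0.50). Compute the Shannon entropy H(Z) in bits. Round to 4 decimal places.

1.5000 bits

H(Z) = −Σ p·log₂ p.
  −(0.25)·log₂(0.25) = 0.50000
  −(0.25)·log₂(0.25) = 0.50000
  −(0.50)·log₂(0.50) = 0.50000
Sum: 0.50000 + 0.50000 + 0.50000 = 1.5000 bits.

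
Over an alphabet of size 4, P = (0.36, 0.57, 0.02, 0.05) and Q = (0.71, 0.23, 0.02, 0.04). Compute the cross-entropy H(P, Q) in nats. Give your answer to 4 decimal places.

1.2002 nats

H(P,Q) = −Σ p·ln q.
  −0.36·ln(0.71) = 0.12330
  −0.57·ln(0.23) = 0.83772
  −0.02·ln(0.02) = 0.07824
  −0.05·ln(0.04) = 0.16094
H(P,Q) = 1.2002 nats.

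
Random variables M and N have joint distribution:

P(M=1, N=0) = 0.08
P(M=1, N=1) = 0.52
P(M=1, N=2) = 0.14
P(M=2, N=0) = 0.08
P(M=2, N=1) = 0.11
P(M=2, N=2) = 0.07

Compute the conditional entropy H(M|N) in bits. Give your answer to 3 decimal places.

0.774 bits

Chain rule: H(M|N) = H(M,N) − H(N).
Marginals: p(M) = (0.7400, 0.2600), p(N) = (0.1600, 0.6300, 0.2100).
H(M,N) = 2.0895 bits; H(N) = 1.3158 bits.
H(M|N) = 2.0895 − 1.3158 = 0.774 bits.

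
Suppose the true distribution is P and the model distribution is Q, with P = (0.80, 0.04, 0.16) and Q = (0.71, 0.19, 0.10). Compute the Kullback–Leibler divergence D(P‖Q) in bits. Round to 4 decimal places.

0.1563 bits

D(P‖Q) = Σ p·log₂(p/q).
  0.80·log₂(0.80/0.71) = 0.13774
  0.04·log₂(0.04/0.19) = -0.08992
  0.16·log₂(0.16/0.10) = 0.10849
D(P‖Q) = 0.1563 bits.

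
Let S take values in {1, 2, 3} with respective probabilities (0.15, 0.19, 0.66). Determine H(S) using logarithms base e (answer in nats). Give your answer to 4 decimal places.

0.8743 nats

H(S) = −Σ p·ln p.
  −(0.15)·ln(0.15) = 0.28457
  −(0.19)·ln(0.19) = 0.31554
  −(0.66)·ln(0.66) = 0.27424
Sum: 0.28457 + 0.31554 + 0.27424 = 0.8743 nats.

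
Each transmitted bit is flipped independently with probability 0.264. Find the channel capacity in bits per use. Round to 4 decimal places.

0.1673 bits

Binary symmetric channel: C = 1 − h₂(ε) where h₂ is the binary entropy function.
h₂(0.264) = −0.264·log₂0.264 − 0.736·log₂0.736 = 0.8327.
C = 1 − 0.8327 = 0.1673 bits per channel use.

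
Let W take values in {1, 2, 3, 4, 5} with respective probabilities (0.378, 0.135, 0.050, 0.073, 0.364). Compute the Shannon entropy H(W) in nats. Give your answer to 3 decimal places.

1.347 nats

H(W) = −Σ p·ln p.
  −(0.378)·ln(0.378) = 0.3677
  −(0.135)·ln(0.135) = 0.2703
  −(0.050)·ln(0.050) = 0.1498
  −(0.073)·ln(0.073) = 0.1911
  −(0.364)·ln(0.364) = 0.3679
Sum: 0.3677 + 0.2703 + 0.1498 + 0.1911 + 0.3679 = 1.347 nats.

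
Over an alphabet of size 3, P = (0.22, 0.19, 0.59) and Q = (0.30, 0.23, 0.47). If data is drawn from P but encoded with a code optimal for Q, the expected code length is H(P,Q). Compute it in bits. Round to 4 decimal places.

1.4277 bits

H(P,Q) = −Σ p·log₂ q.
  −0.22·log₂(0.30) = 0.38213
  −0.19·log₂(0.23) = 0.40286
  −0.59·log₂(0.47) = 0.64267
H(P,Q) = 1.4277 bits.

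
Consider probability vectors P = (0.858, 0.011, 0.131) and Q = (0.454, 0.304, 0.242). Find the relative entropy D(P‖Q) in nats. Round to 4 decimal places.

D(P‖Q) = Σ p·ln(p/q).
  0.858·ln(0.858/0.454) = 0.54612
  0.011·ln(0.011/0.304) = -0.03651
  0.131·ln(0.131/0.242) = -0.08040
D(P‖Q) = 0.4292 nats.

0.4292 nats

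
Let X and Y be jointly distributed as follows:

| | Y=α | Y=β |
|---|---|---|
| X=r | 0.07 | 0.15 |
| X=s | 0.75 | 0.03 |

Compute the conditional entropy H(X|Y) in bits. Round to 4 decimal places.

0.4621 bits

Marginals: p(X) = (0.2200, 0.7800), p(Y) = (0.8200, 0.1800).
H(X|Y) = Σ p(Y) · H(X|Y=·).
  Y=α: p=0.8200, H(X|Y=α) = 0.4208
  Y=β: p=0.1800, H(X|Y=β) = 0.6500
Weighted sum = 0.4621 bits.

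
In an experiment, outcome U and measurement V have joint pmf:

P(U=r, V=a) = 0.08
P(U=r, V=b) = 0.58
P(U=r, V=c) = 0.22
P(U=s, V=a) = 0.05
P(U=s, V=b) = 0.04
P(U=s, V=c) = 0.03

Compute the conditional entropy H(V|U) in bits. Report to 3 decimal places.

1.252 bits

Marginals: p(U) = (0.8800, 0.1200), p(V) = (0.1300, 0.6200, 0.2500).
H(V|U) = Σ p(U) · H(V|U=·).
  U=r: p=0.8800, H(V|U=r) = 1.2109
  U=s: p=0.1200, H(V|U=s) = 1.5546
Weighted sum = 1.252 bits.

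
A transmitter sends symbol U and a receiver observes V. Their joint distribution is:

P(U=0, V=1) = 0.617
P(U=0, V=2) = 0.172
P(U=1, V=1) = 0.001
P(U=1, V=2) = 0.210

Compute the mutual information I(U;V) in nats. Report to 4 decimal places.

0.2450 nats

Marginals: p(U) = (0.7890, 0.2110), p(V) = (0.6180, 0.3820).
I(U;V) = H(U) + H(V) − H(U,V).
H(U) = 0.5153, H(V) = 0.6650, H(U,V) = 0.9353.
I(U;V) = 0.5153 + 0.6650 − 0.9353 = 0.2450 nats.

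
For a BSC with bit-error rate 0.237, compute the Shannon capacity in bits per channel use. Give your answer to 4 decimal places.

0.2100 bits

Binary symmetric channel: C = 1 − h₂(ε) where h₂ is the binary entropy function.
h₂(0.237) = −0.237·log₂0.237 − 0.763·log₂0.763 = 0.7900.
C = 1 − 0.7900 = 0.2100 bits per channel use.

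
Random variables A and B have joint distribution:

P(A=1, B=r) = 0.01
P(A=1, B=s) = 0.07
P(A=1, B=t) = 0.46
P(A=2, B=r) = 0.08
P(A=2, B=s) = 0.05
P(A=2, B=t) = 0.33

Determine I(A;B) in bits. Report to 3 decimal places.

0.058 bits

Marginals: p(A) = (0.5400, 0.4600), p(B) = (0.0900, 0.1200, 0.7900).
I(A;B) = H(A) + H(B) − H(A,B).
H(A) = 0.9954, H(B) = 0.9484, H(A,B) = 1.8858.
I(A;B) = 0.9954 + 0.9484 − 1.8858 = 0.058 bits.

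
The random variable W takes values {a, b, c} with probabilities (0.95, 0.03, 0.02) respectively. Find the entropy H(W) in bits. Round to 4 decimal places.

0.3349 bits

H(W) = −Σ p·log₂ p.
  −(0.95)·log₂(0.95) = 0.07030
  −(0.03)·log₂(0.03) = 0.15177
  −(0.02)·log₂(0.02) = 0.11288
Sum: 0.07030 + 0.15177 + 0.11288 = 0.3349 bits.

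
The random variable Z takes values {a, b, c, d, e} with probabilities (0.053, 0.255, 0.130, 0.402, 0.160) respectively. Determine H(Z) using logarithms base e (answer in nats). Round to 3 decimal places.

1.429 nats

H(Z) = −Σ p·ln p.
  −(0.053)·ln(0.053) = 0.1557
  −(0.255)·ln(0.255) = 0.3485
  −(0.130)·ln(0.130) = 0.2652
  −(0.402)·ln(0.402) = 0.3663
  −(0.160)·ln(0.160) = 0.2932
Sum: 0.1557 + 0.3485 + 0.2652 + 0.3663 + 0.2932 = 1.429 nats.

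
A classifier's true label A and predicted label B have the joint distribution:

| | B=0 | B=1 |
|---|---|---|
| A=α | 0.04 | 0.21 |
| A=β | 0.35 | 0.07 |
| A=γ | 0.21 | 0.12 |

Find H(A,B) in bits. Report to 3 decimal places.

H(A,B) = −Σ p(x,y)·log₂ p(x,y) over all 6 cells.
  cell (α,0): −0.04·log₂0.04 = 0.1858
  cell (α,1): −0.21·log₂0.21 = 0.4728
  cell (β,0): −0.35·log₂0.35 = 0.5301
  cell (β,1): −0.07·log₂0.07 = 0.2686
  cell (γ,0): −0.21·log₂0.21 = 0.4728
  cell (γ,1): −0.12·log₂0.12 = 0.3671
Sum = 2.297 bits.

2.297 bits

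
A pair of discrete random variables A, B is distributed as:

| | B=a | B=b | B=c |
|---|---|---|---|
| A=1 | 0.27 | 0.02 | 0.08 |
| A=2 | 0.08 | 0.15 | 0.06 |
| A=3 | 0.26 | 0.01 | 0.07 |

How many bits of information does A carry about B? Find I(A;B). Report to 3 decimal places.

Marginals: p(A) = (0.3700, 0.2900, 0.3400), p(B) = (0.6100, 0.1800, 0.2100).
I(A;B) = Σ p(x,y)·log₂[p(x,y)/(p(x)p(y))].
  (1,a): 0.27·log₂(1.1963) = 0.0698
  (1,b): 0.02·log₂(0.3003) = -0.0347
  (1,c): 0.08·log₂(1.0296) = 0.0034
  (2,a): 0.08·log₂(0.4522) = -0.0916
  (2,b): 0.15·log₂(2.8736) = 0.2284
  (2,c): 0.06·log₂(0.9852) = -0.0013
  (3,a): 0.26·log₂(1.2536) = 0.0848
  (3,b): 0.01·log₂(0.1634) = -0.0261
  (3,c): 0.07·log₂(0.9804) = -0.0020
Sum = 0.231 bits.

0.231 bits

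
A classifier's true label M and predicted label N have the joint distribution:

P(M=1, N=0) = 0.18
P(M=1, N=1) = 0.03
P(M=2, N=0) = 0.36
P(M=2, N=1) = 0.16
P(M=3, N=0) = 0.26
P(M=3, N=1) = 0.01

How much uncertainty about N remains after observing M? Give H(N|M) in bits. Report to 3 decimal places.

Marginals: p(M) = (0.2100, 0.5200, 0.2700), p(N) = (0.8000, 0.2000).
H(N|M) = Σ p(M) · H(N|M=·).
  M=1: p=0.2100, H(N|M=1) = 0.5917
  M=2: p=0.5200, H(N|M=2) = 0.8905
  M=3: p=0.2700, H(N|M=3) = 0.2285
Weighted sum = 0.649 bits.

0.649 bits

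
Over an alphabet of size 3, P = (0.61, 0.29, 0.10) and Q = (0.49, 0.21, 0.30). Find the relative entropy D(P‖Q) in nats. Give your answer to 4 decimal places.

D(P‖Q) = Σ p·ln(p/q).
  0.61·ln(0.61/0.49) = 0.13362
  0.29·ln(0.29/0.21) = 0.09360
  0.10·ln(0.10/0.30) = -0.10986
D(P‖Q) = 0.1174 nats.

0.1174 nats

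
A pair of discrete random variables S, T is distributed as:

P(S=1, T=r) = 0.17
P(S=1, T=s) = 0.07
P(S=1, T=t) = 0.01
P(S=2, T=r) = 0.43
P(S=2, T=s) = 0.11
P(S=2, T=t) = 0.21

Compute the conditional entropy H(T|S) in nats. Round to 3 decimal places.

Marginals: p(S) = (0.2500, 0.7500), p(T) = (0.6000, 0.1800, 0.2200).
H(T|S) = Σ p(S) · H(T|S=·).
  S=1: p=0.2500, H(T|S=1) = 0.7474
  S=2: p=0.7500, H(T|S=2) = 0.9569
Weighted sum = 0.905 nats.

0.905 nats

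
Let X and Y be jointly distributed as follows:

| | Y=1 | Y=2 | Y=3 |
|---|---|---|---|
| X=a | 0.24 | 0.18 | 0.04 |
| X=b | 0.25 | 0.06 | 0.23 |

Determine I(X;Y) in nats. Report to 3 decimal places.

0.102 nats

Marginals: p(X) = (0.4600, 0.5400), p(Y) = (0.4900, 0.2400, 0.2700).
I(X;Y) = H(X) + H(Y) − H(X,Y).
H(X) = 0.6899, H(Y) = 1.0456, H(X,Y) = 1.6333.
I(X;Y) = 0.6899 + 1.0456 − 1.6333 = 0.102 nats.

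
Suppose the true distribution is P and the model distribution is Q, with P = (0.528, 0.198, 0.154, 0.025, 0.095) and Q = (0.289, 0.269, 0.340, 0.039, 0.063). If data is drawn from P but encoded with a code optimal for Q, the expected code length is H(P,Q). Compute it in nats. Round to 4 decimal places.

H(P,Q) = −Σ p·ln q.
  −0.528·ln(0.289) = 0.65542
  −0.198·ln(0.269) = 0.25998
  −0.154·ln(0.340) = 0.16614
  −0.025·ln(0.039) = 0.08110
  −0.095·ln(0.063) = 0.26264
H(P,Q) = 1.4253 nats.

1.4253 nats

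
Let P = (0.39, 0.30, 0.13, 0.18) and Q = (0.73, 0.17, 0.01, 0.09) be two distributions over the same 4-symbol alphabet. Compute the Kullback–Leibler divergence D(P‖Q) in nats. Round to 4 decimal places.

0.3841 nats

D(P‖Q) = Σ p·ln(p/q).
  0.39·ln(0.39/0.73) = -0.24449
  0.30·ln(0.30/0.17) = 0.17040
  0.13·ln(0.13/0.01) = 0.33344
  0.18·ln(0.18/0.09) = 0.12477
D(P‖Q) = 0.3841 nats.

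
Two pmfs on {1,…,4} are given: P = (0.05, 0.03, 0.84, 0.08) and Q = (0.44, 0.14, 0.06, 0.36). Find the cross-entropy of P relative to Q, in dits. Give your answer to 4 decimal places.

H(P,Q) = −Σ p·log₁₀ q.
  −0.05·log₁₀(0.44) = 0.01783
  −0.03·log₁₀(0.14) = 0.02562
  −0.84·log₁₀(0.06) = 1.02635
  −0.08·log₁₀(0.36) = 0.03550
H(P,Q) = 1.1053 dits.

1.1053 dits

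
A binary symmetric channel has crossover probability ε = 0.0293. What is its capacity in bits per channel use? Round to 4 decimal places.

0.8091 bits

Binary symmetric channel: C = 1 − h₂(ε) where h₂ is the binary entropy function.
h₂(0.0293) = −0.0293·log₂0.0293 − 0.9707·log₂0.9707 = 0.1909.
C = 1 − 0.1909 = 0.8091 bits per channel use.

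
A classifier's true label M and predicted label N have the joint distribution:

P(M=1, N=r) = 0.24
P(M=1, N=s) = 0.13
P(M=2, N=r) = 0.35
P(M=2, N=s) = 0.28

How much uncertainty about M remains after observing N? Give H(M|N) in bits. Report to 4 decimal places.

Chain rule: H(M|N) = H(M,N) − H(N).
Marginals: p(M) = (0.3700, 0.6300), p(N) = (0.5900, 0.4100).
H(M,N) = 1.9211 bits; H(N) = 0.9765 bits.
H(M|N) = 1.9211 − 0.9765 = 0.9446 bits.

0.9446 bits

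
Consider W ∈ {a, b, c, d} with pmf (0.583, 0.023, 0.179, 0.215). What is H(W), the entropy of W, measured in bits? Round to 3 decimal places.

H(W) = −Σ p·log₂ p.
  −(0.583)·log₂(0.583) = 0.4538
  −(0.023)·log₂(0.023) = 0.1252
  −(0.179)·log₂(0.179) = 0.4443
  −(0.215)·log₂(0.215) = 0.4768
Sum: 0.4538 + 0.1252 + 0.4443 + 0.4768 = 1.500 bits.

1.500 bits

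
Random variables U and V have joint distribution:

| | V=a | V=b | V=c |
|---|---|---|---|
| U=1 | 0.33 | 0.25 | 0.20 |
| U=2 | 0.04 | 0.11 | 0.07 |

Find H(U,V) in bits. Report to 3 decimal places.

H(U,V) = −Σ p(x,y)·log₂ p(x,y) over all 6 cells.
  cell (1,a): −0.33·log₂0.33 = 0.5278
  cell (1,b): −0.25·log₂0.25 = 0.5000
  cell (1,c): −0.20·log₂0.20 = 0.4644
  cell (2,a): −0.04·log₂0.04 = 0.1858
  cell (2,b): −0.11·log₂0.11 = 0.3503
  cell (2,c): −0.07·log₂0.07 = 0.2686
Sum = 2.297 bits.

2.297 bits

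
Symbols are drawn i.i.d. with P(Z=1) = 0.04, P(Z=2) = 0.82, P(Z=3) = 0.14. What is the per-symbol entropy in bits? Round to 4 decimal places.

H(Z) = −Σ p·log₂ p.
  −(0.04)·log₂(0.04) = 0.18575
  −(0.82)·log₂(0.82) = 0.23477
  −(0.14)·log₂(0.14) = 0.39711
Sum: 0.18575 + 0.23477 + 0.39711 = 0.8176 bits.

0.8176 bits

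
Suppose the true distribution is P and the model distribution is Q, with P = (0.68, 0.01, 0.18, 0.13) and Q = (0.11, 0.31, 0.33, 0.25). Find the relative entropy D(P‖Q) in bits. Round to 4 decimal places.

1.4575 bits

D(P‖Q) = Σ p·log₂(p/q).
  0.68·log₂(0.68/0.11) = 1.78706
  0.01·log₂(0.01/0.31) = -0.04954
  0.18·log₂(0.18/0.33) = -0.15740
  0.13·log₂(0.13/0.25) = -0.12264
D(P‖Q) = 1.4575 bits.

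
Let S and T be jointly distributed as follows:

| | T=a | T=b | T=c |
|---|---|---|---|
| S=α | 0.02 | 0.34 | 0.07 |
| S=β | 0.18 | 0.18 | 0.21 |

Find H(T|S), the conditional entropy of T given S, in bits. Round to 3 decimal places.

1.288 bits

Marginals: p(S) = (0.4300, 0.5700), p(T) = (0.2000, 0.5200, 0.2800).
H(T|S) = Σ p(S) · H(T|S=·).
  S=α: p=0.4300, H(T|S=α) = 0.9001
  S=β: p=0.5700, H(T|S=β) = 1.5810
Weighted sum = 1.288 bits.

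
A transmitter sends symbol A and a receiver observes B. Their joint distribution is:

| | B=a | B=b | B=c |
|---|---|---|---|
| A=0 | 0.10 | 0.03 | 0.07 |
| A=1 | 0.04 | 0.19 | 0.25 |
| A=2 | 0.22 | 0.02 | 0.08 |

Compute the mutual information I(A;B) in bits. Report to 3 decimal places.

Marginals: p(A) = (0.2000, 0.4800, 0.3200), p(B) = (0.3600, 0.2400, 0.4000).
I(A;B) = Σ p(x,y)·log₂[p(x,y)/(p(x)p(y))].
  (0,a): 0.10·log₂(1.3889) = 0.0474
  (0,b): 0.03·log₂(0.6250) = -0.0203
  (0,c): 0.07·log₂(0.8750) = -0.0135
  (1,a): 0.04·log₂(0.2315) = -0.0844
  (1,b): 0.19·log₂(1.6493) = 0.1372
  (1,c): 0.25·log₂(1.3021) = 0.0952
  (2,a): 0.22·log₂(1.9097) = 0.2053
  (2,b): 0.02·log₂(0.2604) = -0.0388
  (2,c): 0.08·log₂(0.6250) = -0.0542
Sum = 0.274 bits.

0.274 bits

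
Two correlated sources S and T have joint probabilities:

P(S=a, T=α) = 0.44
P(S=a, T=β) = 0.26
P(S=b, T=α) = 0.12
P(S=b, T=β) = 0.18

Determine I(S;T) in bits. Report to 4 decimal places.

Marginals: p(S) = (0.7000, 0.3000), p(T) = (0.5600, 0.4400).
I(S;T) = H(S) + H(T) − H(S,T).
H(S) = 0.8813, H(T) = 0.9896, H(S,T) = 1.8388.
I(S;T) = 0.8813 + 0.9896 − 1.8388 = 0.0321 bits.

0.0321 bits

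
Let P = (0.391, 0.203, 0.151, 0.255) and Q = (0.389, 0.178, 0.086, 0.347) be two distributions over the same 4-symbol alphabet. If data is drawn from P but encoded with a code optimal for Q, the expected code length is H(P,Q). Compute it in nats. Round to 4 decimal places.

H(P,Q) = −Σ p·ln q.
  −0.391·ln(0.389) = 0.36917
  −0.203·ln(0.178) = 0.35037
  −0.151·ln(0.086) = 0.37046
  −0.255·ln(0.347) = 0.26990
H(P,Q) = 1.3599 nats.

1.3599 nats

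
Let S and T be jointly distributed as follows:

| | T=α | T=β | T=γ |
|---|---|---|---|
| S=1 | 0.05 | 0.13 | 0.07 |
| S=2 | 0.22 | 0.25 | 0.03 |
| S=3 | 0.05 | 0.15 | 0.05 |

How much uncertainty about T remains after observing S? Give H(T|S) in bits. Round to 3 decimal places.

Marginals: p(S) = (0.2500, 0.5000, 0.2500), p(T) = (0.3200, 0.5300, 0.1500).
H(T|S) = Σ p(S) · H(T|S=·).
  S=1: p=0.2500, H(T|S=1) = 1.4692
  S=2: p=0.5000, H(T|S=2) = 1.2647
  S=3: p=0.2500, H(T|S=3) = 1.3710
Weighted sum = 1.342 bits.

1.342 bits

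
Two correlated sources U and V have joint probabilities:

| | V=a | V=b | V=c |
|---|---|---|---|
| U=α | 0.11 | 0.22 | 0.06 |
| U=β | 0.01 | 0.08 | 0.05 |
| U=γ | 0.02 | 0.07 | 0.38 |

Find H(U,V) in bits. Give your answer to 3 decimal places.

2.560 bits

H(U,V) = −Σ p(x,y)·log₂ p(x,y) over all 9 cells.
  cell (α,a): −0.11·log₂0.11 = 0.3503
  cell (α,b): −0.22·log₂0.22 = 0.4806
  cell (α,c): −0.06·log₂0.06 = 0.2435
  cell (β,a): −0.01·log₂0.01 = 0.0664
  cell (β,b): −0.08·log₂0.08 = 0.2915
  cell (β,c): −0.05·log₂0.05 = 0.2161
  cell (γ,a): −0.02·log₂0.02 = 0.1129
  cell (γ,b): −0.07·log₂0.07 = 0.2686
  cell (γ,c): −0.38·log₂0.38 = 0.5305
Sum = 2.560 bits.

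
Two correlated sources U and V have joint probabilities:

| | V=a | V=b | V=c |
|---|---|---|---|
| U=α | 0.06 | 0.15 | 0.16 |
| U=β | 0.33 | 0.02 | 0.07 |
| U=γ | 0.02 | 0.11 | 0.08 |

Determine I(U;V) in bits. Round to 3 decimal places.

Marginals: p(U) = (0.3700, 0.4200, 0.2100), p(V) = (0.4100, 0.2800, 0.3100).
I(U;V) = Σ p(x,y)·log₂[p(x,y)/(p(x)p(y))].
  (α,a): 0.06·log₂(0.3955) = -0.0803
  (α,b): 0.15·log₂(1.4479) = 0.0801
  (α,c): 0.16·log₂(1.3949) = 0.0768
  (β,a): 0.33·log₂(1.9164) = 0.3097
  (β,b): 0.02·log₂(0.1701) = -0.0511
  (β,c): 0.07·log₂(0.5376) = -0.0627
  (γ,a): 0.02·log₂(0.2323) = -0.0421
  (γ,b): 0.11·log₂(1.8707) = 0.0994
  (γ,c): 0.08·log₂(1.2289) = 0.0238
Sum = 0.354 bits.

0.354 bits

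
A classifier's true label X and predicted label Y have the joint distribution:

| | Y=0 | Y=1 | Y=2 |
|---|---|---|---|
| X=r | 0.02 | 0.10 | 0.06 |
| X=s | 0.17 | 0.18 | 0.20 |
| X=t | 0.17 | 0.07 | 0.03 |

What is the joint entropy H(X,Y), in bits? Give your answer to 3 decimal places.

H(X,Y) = −Σ p(x,y)·log₂ p(x,y) over all 9 cells.
  cell (r,0): −0.02·log₂0.02 = 0.1129
  cell (r,1): −0.10·log₂0.10 = 0.3322
  cell (r,2): −0.06·log₂0.06 = 0.2435
  cell (s,0): −0.17·log₂0.17 = 0.4346
  cell (s,1): −0.18·log₂0.18 = 0.4453
  cell (s,2): −0.20·log₂0.20 = 0.4644
  cell (t,0): −0.17·log₂0.17 = 0.4346
  cell (t,1): −0.07·log₂0.07 = 0.2686
  cell (t,2): −0.03·log₂0.03 = 0.1518
Sum = 2.888 bits.

2.888 bits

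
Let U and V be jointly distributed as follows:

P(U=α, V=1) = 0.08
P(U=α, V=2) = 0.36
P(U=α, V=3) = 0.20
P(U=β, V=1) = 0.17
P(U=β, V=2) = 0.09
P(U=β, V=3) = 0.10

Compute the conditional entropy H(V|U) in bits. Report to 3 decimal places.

1.423 bits

Marginals: p(U) = (0.6400, 0.3600), p(V) = (0.2500, 0.4500, 0.3000).
H(V|U) = Σ p(U) · H(V|U=·).
  U=α: p=0.6400, H(V|U=α) = 1.3663
  U=β: p=0.3600, H(V|U=β) = 1.5245
Weighted sum = 1.423 bits.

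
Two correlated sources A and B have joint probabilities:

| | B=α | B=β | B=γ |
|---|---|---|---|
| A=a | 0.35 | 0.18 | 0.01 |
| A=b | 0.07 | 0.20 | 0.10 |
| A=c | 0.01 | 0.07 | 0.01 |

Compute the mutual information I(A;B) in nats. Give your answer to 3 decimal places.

Marginals: p(A) = (0.5400, 0.3700, 0.0900), p(B) = (0.4300, 0.4500, 0.1200).
I(A;B) = Σ p(x,y)·ln[p(x,y)/(p(x)p(y))].
  (a,α): 0.35·ln(1.5073) = 0.1436
  (a,β): 0.18·ln(0.7407) = -0.0540
  (a,γ): 0.01·ln(0.1543) = -0.0187
  (b,α): 0.07·ln(0.4400) = -0.0575
  (b,β): 0.20·ln(1.2012) = 0.0367
  (b,γ): 0.10·ln(2.2523) = 0.0812
  (c,α): 0.01·ln(0.2584) = -0.0135
  (c,β): 0.07·ln(1.7284) = 0.0383
  (c,γ): 0.01·ln(0.9259) = -0.0008
Sum = 0.155 nats.

0.155 nats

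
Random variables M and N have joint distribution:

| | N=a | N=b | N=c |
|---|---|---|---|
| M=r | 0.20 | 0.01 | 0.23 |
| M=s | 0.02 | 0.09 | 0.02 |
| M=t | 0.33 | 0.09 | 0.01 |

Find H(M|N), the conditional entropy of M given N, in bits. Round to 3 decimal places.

1.029 bits

Marginals: p(M) = (0.4400, 0.1300, 0.4300), p(N) = (0.5500, 0.1900, 0.2600).
H(M|N) = Σ p(N) · H(M|N=·).
  N=a: p=0.5500, H(M|N=a) = 1.1467
  N=b: p=0.1900, H(M|N=b) = 1.2448
  N=c: p=0.2600, H(M|N=c) = 0.6219
Weighted sum = 1.029 bits.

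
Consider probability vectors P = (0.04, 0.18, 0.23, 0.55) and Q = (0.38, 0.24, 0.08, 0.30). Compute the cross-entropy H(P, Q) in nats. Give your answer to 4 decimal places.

1.5387 nats

H(P,Q) = −Σ p·ln q.
  −0.04·ln(0.38) = 0.03870
  −0.18·ln(0.24) = 0.25688
  −0.23·ln(0.08) = 0.58092
  −0.55·ln(0.30) = 0.66219
H(P,Q) = 1.5387 nats.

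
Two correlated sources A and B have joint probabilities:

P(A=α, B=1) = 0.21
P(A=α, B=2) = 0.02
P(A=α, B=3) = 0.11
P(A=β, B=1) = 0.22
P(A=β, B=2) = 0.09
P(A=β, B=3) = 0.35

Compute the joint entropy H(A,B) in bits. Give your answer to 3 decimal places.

H(A,B) = −Σ p(x,y)·log₂ p(x,y) over all 6 cells.
  cell (α,1): −0.21·log₂0.21 = 0.4728
  cell (α,2): −0.02·log₂0.02 = 0.1129
  cell (α,3): −0.11·log₂0.11 = 0.3503
  cell (β,1): −0.22·log₂0.22 = 0.4806
  cell (β,2): −0.09·log₂0.09 = 0.3127
  cell (β,3): −0.35·log₂0.35 = 0.5301
Sum = 2.259 bits.

2.259 bits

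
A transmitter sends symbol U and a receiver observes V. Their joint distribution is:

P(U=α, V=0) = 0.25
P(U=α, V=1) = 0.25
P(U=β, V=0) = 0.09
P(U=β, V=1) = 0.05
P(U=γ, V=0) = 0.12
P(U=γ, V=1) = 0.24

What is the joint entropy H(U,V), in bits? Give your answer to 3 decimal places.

2.390 bits

H(U,V) = −Σ p(x,y)·log₂ p(x,y) over all 6 cells.
  cell (α,0): −0.25·log₂0.25 = 0.5000
  cell (α,1): −0.25·log₂0.25 = 0.5000
  cell (β,0): −0.09·log₂0.09 = 0.3127
  cell (β,1): −0.05·log₂0.05 = 0.2161
  cell (γ,0): −0.12·log₂0.12 = 0.3671
  cell (γ,1): −0.24·log₂0.24 = 0.4941
Sum = 2.390 bits.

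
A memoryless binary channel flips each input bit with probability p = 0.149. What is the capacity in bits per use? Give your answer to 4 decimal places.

Binary symmetric channel: C = 1 − h₂(ε) where h₂ is the binary entropy function.
h₂(0.149) = −0.149·log₂0.149 − 0.851·log₂0.851 = 0.6073.
C = 1 − 0.6073 = 0.3927 bits per channel use.

0.3927 bits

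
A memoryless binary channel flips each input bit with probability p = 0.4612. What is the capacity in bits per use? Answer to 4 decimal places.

Binary symmetric channel: C = 1 − h₂(ε) where h₂ is the binary entropy function.
h₂(0.4612) = −0.4612·log₂0.4612 − 0.5388·log₂0.5388 = 0.9957.
C = 1 − 0.9957 = 0.0043 bits per channel use.

0.0043 bits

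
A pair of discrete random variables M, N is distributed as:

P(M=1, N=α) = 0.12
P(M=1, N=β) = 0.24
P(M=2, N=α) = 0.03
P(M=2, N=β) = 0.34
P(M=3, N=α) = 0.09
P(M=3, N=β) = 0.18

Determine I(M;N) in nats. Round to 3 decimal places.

Marginals: p(M) = (0.3600, 0.3700, 0.2700), p(N) = (0.2400, 0.7600).
I(M;N) = H(M) + H(N) − H(M,N).
H(M) = 1.0892, H(N) = 0.5511, H(M,N) = 1.5943.
I(M;N) = 1.0892 + 0.5511 − 1.5943 = 0.046 nats.

0.046 nats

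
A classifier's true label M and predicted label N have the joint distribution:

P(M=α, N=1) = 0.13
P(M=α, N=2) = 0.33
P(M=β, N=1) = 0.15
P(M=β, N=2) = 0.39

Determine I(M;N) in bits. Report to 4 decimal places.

Marginals: p(M) = (0.4600, 0.5400), p(N) = (0.2800, 0.7200).
I(M;N) = Σ p(x,y)·log₂[p(x,y)/(p(x)p(y))].
  (α,1): 0.13·log₂(1.0093) = 0.00174
  (α,2): 0.33·log₂(0.9964) = -0.00173
  (β,1): 0.15·log₂(0.9921) = -0.00172
  (β,2): 0.39·log₂(1.0031) = 0.00173
Sum = 0.0000 bits.

0.0000 bits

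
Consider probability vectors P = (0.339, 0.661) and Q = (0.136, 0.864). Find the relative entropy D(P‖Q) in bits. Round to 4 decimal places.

0.1913 bits

D(P‖Q) = Σ p·log₂(p/q).
  0.339·log₂(0.339/0.136) = 0.44669
  0.661·log₂(0.661/0.864) = -0.25540
D(P‖Q) = 0.1913 bits.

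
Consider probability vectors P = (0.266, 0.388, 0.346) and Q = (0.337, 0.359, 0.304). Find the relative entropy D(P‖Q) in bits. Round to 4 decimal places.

D(P‖Q) = Σ p·log₂(p/q).
  0.266·log₂(0.266/0.337) = -0.09079
  0.388·log₂(0.388/0.359) = 0.04348
  0.346·log₂(0.346/0.304) = 0.06460
D(P‖Q) = 0.0173 bits.

0.0173 bits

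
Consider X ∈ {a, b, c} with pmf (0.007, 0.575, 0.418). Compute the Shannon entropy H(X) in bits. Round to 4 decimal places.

H(X) = −Σ p·log₂ p.
  −(0.007)·log₂(0.007) = 0.05011
  −(0.575)·log₂(0.575) = 0.45906
  −(0.418)·log₂(0.418) = 0.52602
Sum: 0.05011 + 0.45906 + 0.52602 = 1.0352 bits.

1.0352 bits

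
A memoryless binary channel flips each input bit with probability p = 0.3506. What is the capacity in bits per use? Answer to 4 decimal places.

0.0654 bits

Binary symmetric channel: C = 1 − h₂(ε) where h₂ is the binary entropy function.
h₂(0.3506) = −0.3506·log₂0.3506 − 0.6494·log₂0.6494 = 0.9346.
C = 1 − 0.9346 = 0.0654 bits per channel use.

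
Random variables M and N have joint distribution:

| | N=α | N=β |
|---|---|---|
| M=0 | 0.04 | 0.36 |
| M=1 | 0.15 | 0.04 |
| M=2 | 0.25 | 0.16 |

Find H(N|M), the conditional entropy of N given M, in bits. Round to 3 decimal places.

0.724 bits

Marginals: p(M) = (0.4000, 0.1900, 0.4100), p(N) = (0.4400, 0.5600).
H(N|M) = Σ p(M) · H(N|M=·).
  M=0: p=0.4000, H(N|M=0) = 0.4690
  M=1: p=0.1900, H(N|M=1) = 0.7425
  M=2: p=0.4100, H(N|M=2) = 0.9650
Weighted sum = 0.724 bits.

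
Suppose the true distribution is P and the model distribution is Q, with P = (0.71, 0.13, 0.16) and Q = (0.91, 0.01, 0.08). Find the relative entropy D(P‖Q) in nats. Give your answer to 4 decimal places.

D(P‖Q) = Σ p·ln(p/q).
  0.71·ln(0.71/0.91) = -0.17621
  0.13·ln(0.13/0.01) = 0.33344
  0.16·ln(0.16/0.08) = 0.11090
D(P‖Q) = 0.2681 nats.

0.2681 nats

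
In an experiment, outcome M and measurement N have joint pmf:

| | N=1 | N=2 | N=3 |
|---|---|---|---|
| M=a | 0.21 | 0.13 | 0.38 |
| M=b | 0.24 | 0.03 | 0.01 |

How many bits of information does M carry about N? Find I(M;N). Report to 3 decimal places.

0.228 bits

Marginals: p(M) = (0.7200, 0.2800), p(N) = (0.4500, 0.1600, 0.3900).
I(M;N) = H(M) + H(N) − H(M,N).
H(M) = 0.8555, H(N) = 1.4712, H(M,N) = 2.0983.
I(M;N) = 0.8555 + 1.4712 − 2.0983 = 0.228 bits.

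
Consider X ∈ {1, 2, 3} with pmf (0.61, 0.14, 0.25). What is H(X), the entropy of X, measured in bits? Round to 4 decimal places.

H(X) = −Σ p·log₂ p.
  −(0.61)·log₂(0.61) = 0.43500
  −(0.14)·log₂(0.14) = 0.39711
  −(0.25)·log₂(0.25) = 0.50000
Sum: 0.43500 + 0.39711 + 0.50000 = 1.3321 bits.

1.3321 bits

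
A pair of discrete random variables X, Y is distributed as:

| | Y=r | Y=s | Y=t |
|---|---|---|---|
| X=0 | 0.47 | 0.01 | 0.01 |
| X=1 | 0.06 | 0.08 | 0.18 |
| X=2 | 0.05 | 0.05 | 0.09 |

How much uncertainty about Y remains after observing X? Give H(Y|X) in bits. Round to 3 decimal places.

0.884 bits

Marginals: p(X) = (0.4900, 0.3200, 0.1900), p(Y) = (0.5800, 0.1400, 0.2800).
H(Y|X) = Σ p(X) · H(Y|X=·).
  X=0: p=0.4900, H(Y|X=0) = 0.2868
  X=1: p=0.3200, H(Y|X=1) = 1.4197
  X=2: p=0.1900, H(Y|X=2) = 1.5243
Weighted sum = 0.884 bits.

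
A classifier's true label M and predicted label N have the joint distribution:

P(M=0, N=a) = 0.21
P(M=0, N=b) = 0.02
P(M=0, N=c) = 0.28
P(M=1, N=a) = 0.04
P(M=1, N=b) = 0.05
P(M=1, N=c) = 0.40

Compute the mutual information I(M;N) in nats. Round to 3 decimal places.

Marginals: p(M) = (0.5100, 0.4900), p(N) = (0.2500, 0.0700, 0.6800).
I(M;N) = H(M) + H(N) − H(M,N).
H(M) = 0.6929, H(N) = 0.7950, H(M,N) = 1.4075.
I(M;N) = 0.6929 + 0.7950 − 1.4075 = 0.080 nats.

0.080 nats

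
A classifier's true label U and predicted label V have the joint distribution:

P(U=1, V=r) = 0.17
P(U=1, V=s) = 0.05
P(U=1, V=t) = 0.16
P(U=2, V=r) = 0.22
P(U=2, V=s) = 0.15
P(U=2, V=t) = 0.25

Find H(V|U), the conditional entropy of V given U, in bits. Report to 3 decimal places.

1.507 bits

Marginals: p(U) = (0.3800, 0.6200), p(V) = (0.3900, 0.2000, 0.4100).
H(V|U) = Σ p(U) · H(V|U=·).
  U=1: p=0.3800, H(V|U=1) = 1.4296
  U=2: p=0.6200, H(V|U=2) = 1.5541
Weighted sum = 1.507 bits.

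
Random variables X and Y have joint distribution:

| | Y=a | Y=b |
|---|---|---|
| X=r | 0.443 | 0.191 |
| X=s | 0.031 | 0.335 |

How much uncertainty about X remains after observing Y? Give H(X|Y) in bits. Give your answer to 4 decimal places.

Marginals: p(X) = (0.6340, 0.3660), p(Y) = (0.4740, 0.5260).
H(X|Y) = Σ p(Y) · H(X|Y=·).
  Y=a: p=0.4740, H(X|Y=a) = 0.3485
  Y=b: p=0.5260, H(X|Y=b) = 0.9452
Weighted sum = 0.6624 bits.

0.6624 bits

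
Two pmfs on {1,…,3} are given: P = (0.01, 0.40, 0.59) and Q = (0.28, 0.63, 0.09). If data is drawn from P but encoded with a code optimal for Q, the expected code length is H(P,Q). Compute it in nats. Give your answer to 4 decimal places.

H(P,Q) = −Σ p·ln q.
  −0.01·ln(0.28) = 0.01273
  −0.40·ln(0.63) = 0.18481
  −0.59·ln(0.09) = 1.42069
H(P,Q) = 1.6182 nats.

1.6182 nats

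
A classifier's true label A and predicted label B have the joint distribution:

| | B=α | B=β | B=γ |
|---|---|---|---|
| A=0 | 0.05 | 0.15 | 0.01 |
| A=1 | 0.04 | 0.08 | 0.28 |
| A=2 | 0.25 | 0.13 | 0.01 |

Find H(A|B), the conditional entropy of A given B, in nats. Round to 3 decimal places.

Chain rule: H(A|B) = H(A,B) − H(B).
Marginals: p(A) = (0.2100, 0.4000, 0.3900), p(B) = (0.3400, 0.3600, 0.3000).
H(A,B) = 1.8255 nats; H(B) = 1.0958 nats.
H(A|B) = 1.8255 − 1.0958 = 0.730 nats.

0.730 nats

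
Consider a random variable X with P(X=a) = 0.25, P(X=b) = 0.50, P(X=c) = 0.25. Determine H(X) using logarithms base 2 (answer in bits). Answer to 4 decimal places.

1.5000 bits

H(X) = −Σ p·log₂ p.
  −(0.25)·log₂(0.25) = 0.50000
  −(0.50)·log₂(0.50) = 0.50000
  −(0.25)·log₂(0.25) = 0.50000
Sum: 0.50000 + 0.50000 + 0.50000 = 1.5000 bits.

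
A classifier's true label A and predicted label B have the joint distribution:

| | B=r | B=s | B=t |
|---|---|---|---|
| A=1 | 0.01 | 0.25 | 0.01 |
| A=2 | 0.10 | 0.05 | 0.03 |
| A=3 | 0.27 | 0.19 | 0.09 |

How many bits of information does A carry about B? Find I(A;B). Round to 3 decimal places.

0.236 bits

Marginals: p(A) = (0.2700, 0.1800, 0.5500), p(B) = (0.3800, 0.4900, 0.1300).
I(A;B) = Σ p(x,y)·log₂[p(x,y)/(p(x)p(y))].
  (1,r): 0.01·log₂(0.0975) = -0.0336
  (1,s): 0.25·log₂(1.8896) = 0.2295
  (1,t): 0.01·log₂(0.2849) = -0.0181
  (2,r): 0.10·log₂(1.4620) = 0.0548
  (2,s): 0.05·log₂(0.5669) = -0.0409
  (2,t): 0.03·log₂(1.2821) = 0.0108
  (3,r): 0.27·log₂(1.2919) = 0.0998
  (3,s): 0.19·log₂(0.7050) = -0.0958
  (3,t): 0.09·log₂(1.2587) = 0.0299
Sum = 0.236 bits.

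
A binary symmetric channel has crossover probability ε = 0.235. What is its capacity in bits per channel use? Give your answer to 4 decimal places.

0.2134 bits

Binary symmetric channel: C = 1 − h₂(ε) where h₂ is the binary entropy function.
h₂(0.235) = −0.235·log₂0.235 − 0.765·log₂0.765 = 0.7866.
C = 1 − 0.7866 = 0.2134 bits per channel use.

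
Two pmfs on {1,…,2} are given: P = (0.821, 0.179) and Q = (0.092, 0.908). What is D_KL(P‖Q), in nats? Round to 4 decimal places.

D(P‖Q) = Σ p·ln(p/q).
  0.821·ln(0.821/0.092) = 1.79695
  0.179·ln(0.179/0.908) = -0.29067
D(P‖Q) = 1.5063 nats.

1.5063 nats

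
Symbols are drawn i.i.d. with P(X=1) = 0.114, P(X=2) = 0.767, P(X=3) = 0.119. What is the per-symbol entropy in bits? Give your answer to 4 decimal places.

H(X) = −Σ p·log₂ p.
  −(0.114)·log₂(0.114) = 0.35715
  −(0.767)·log₂(0.767) = 0.29353
  −(0.119)·log₂(0.119) = 0.36545
Sum: 0.35715 + 0.29353 + 0.36545 = 1.0161 bits.

1.0161 bits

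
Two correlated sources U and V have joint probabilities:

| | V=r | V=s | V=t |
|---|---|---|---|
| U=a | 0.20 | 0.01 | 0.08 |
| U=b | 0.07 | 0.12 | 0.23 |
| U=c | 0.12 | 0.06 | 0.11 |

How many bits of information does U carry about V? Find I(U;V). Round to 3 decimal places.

0.166 bits

Marginals: p(U) = (0.2900, 0.4200, 0.2900), p(V) = (0.3900, 0.1900, 0.4200).
I(U;V) = Σ p(x,y)·log₂[p(x,y)/(p(x)p(y))].
  (a,r): 0.20·log₂(1.7683) = 0.1645
  (a,s): 0.01·log₂(0.1815) = -0.0246
  (a,t): 0.08·log₂(0.6568) = -0.0485
  (b,r): 0.07·log₂(0.4274) = -0.0859
  (b,s): 0.12·log₂(1.5038) = 0.0706
  (b,t): 0.23·log₂(1.3039) = 0.0880
  (c,r): 0.12·log₂(1.0610) = 0.0103
  (c,s): 0.06·log₂(1.0889) = 0.0074
  (c,t): 0.11·log₂(0.9031) = -0.0162
Sum = 0.166 bits.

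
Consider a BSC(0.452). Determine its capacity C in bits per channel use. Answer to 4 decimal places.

0.0067 bits

Binary symmetric channel: C = 1 − h₂(ε) where h₂ is the binary entropy function.
h₂(0.452) = −0.452·log₂0.452 − 0.548·log₂0.548 = 0.9933.
C = 1 − 0.9933 = 0.0067 bits per channel use.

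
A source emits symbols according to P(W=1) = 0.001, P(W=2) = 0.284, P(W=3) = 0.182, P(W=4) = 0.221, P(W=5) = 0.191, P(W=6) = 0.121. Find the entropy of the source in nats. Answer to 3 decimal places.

H(W) = −Σ p·ln p.
  −(0.001)·ln(0.001) = 0.0069
  −(0.284)·ln(0.284) = 0.3575
  −(0.182)·ln(0.182) = 0.3101
  −(0.221)·ln(0.221) = 0.3336
  −(0.191)·ln(0.191) = 0.3162
  −(0.121)·ln(0.121) = 0.2555
Sum: 0.0069 + 0.3575 + 0.3101 + 0.3336 + 0.3162 + 0.2555 = 1.580 nats.

1.580 nats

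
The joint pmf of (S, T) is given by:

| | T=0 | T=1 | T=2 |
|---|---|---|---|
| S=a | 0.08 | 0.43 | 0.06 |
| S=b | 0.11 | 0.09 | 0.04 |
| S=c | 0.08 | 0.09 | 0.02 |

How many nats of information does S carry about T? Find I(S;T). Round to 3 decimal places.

Marginals: p(S) = (0.5700, 0.2400, 0.1900), p(T) = (0.2700, 0.6100, 0.1200).
I(S;T) = H(S) + H(T) − H(S,T).
H(S) = 0.9785, H(T) = 0.9095, H(S,T) = 1.8191.
I(S;T) = 0.9785 + 0.9095 − 1.8191 = 0.069 nats.

0.069 nats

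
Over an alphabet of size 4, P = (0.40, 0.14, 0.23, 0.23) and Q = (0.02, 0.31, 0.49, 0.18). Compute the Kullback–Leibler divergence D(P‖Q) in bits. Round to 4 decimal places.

1.3986 bits

D(P‖Q) = Σ p·log₂(p/q).
  0.40·log₂(0.40/0.02) = 1.72877
  0.14·log₂(0.14/0.31) = -0.16056
  0.23·log₂(0.23/0.49) = -0.25096
  0.23·log₂(0.23/0.18) = 0.08134
D(P‖Q) = 1.3986 bits.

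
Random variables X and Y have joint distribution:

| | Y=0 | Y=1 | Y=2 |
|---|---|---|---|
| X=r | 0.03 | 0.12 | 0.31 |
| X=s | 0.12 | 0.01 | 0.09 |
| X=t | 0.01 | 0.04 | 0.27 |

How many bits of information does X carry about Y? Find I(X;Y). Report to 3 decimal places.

Marginals: p(X) = (0.4600, 0.2200, 0.3200), p(Y) = (0.1600, 0.1700, 0.6700).
I(X;Y) = Σ p(x,y)·log₂[p(x,y)/(p(x)p(y))].
  (r,0): 0.03·log₂(0.4076) = -0.0388
  (r,1): 0.12·log₂(1.5345) = 0.0741
  (r,2): 0.31·log₂(1.0058) = 0.0026
  (s,0): 0.12·log₂(3.4091) = 0.2123
  (s,1): 0.01·log₂(0.2674) = -0.0190
  (s,2): 0.09·log₂(0.6106) = -0.0641
  (t,0): 0.01·log₂(0.1953) = -0.0236
  (t,1): 0.04·log₂(0.7353) = -0.0177
  (t,2): 0.27·log₂(1.2593) = 0.0898
Sum = 0.216 bits.

0.216 bits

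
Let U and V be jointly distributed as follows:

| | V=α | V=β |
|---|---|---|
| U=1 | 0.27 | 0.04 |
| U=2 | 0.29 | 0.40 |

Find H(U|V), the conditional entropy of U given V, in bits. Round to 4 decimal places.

Marginals: p(U) = (0.3100, 0.6900), p(V) = (0.5600, 0.4400).
H(U|V) = Σ p(V) · H(U|V=·).
  V=α: p=0.5600, H(U|V=α) = 0.9991
  V=β: p=0.4400, H(U|V=β) = 0.4395
Weighted sum = 0.7529 bits.

0.7529 bits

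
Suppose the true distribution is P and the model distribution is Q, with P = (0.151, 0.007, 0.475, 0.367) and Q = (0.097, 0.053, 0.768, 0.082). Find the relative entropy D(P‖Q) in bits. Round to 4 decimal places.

0.5402 bits

D(P‖Q) = Σ p·log₂(p/q).
  0.151·log₂(0.151/0.097) = 0.09641
  0.007·log₂(0.007/0.053) = -0.02044
  0.475·log₂(0.475/0.768) = -0.32926
  0.367·log₂(0.367/0.082) = 0.79348
D(P‖Q) = 0.5402 bits.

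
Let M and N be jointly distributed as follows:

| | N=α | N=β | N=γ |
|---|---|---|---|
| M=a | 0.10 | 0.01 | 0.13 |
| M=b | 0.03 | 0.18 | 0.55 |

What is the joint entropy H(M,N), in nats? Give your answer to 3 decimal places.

H(M,N) = −Σ p(x,y)·ln p(x,y) over all 6 cells.
  cell (a,α): −0.10·ln0.10 = 0.2303
  cell (a,β): −0.01·ln0.01 = 0.0461
  cell (a,γ): −0.13·ln0.13 = 0.2652
  cell (b,α): −0.03·ln0.03 = 0.1052
  cell (b,β): −0.18·ln0.18 = 0.3087
  cell (b,γ): −0.55·ln0.55 = 0.3288
Sum = 1.284 nats.

1.284 nats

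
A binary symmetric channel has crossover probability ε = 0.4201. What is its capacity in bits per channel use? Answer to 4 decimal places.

Binary symmetric channel: C = 1 − h₂(ε) where h₂ is the binary entropy function.
h₂(0.4201) = −0.4201·log₂0.4201 − 0.5799·log₂0.5799 = 0.9815.
C = 1 − 0.9815 = 0.0185 bits per channel use.

0.0185 bits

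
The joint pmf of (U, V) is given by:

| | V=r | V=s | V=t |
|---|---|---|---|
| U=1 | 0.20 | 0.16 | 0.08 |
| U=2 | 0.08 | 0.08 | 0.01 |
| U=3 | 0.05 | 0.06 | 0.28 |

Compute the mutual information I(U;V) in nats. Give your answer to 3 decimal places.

Marginals: p(U) = (0.4400, 0.1700, 0.3900), p(V) = (0.3300, 0.3000, 0.3700).
I(U;V) = Σ p(x,y)·ln[p(x,y)/(p(x)p(y))].
  (1,r): 0.20·ln(1.3774) = 0.0640
  (1,s): 0.16·ln(1.2121) = 0.0308
  (1,t): 0.08·ln(0.4914) = -0.0568
  (2,r): 0.08·ln(1.4260) = 0.0284
  (2,s): 0.08·ln(1.5686) = 0.0360
  (2,t): 0.01·ln(0.1590) = -0.0184
  (3,r): 0.05·ln(0.3885) = -0.0473
  (3,s): 0.06·ln(0.5128) = -0.0401
  (3,t): 0.28·ln(1.9404) = 0.1856
Sum = 0.182 nats.

0.182 nats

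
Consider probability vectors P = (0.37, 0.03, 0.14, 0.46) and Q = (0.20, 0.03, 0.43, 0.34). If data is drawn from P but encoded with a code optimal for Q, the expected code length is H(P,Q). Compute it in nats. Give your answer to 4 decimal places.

1.3151 nats

H(P,Q) = −Σ p·ln q.
  −0.37·ln(0.20) = 0.59549
  −0.03·ln(0.03) = 0.10520
  −0.14·ln(0.43) = 0.11816
  −0.46·ln(0.34) = 0.49625
H(P,Q) = 1.3151 nats.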